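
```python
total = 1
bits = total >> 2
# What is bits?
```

Trace:
`total = 1` → total = 1
`bits = total >> 2` → bits = 0
So bits = 0

Answer: 0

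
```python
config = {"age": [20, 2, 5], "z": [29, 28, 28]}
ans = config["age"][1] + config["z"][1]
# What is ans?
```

Trace:
`config = {"age": [20, 2, 5], "z": [29, 28, 28]}` → config = {'age': [20, 2, 5], 'z': [29, 28, 28]}
`ans = config["age"][1] + config["z"][1]` → ans = 30
So ans = 30

Answer: 30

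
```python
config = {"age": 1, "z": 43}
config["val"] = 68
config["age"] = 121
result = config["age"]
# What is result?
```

Trace:
`config = {"age": 1, "z": 43}` → config = {'age': 1, 'z': 43}
`config["val"] = 68` → config = {'age': 1, 'z': 43, 'val': 68}
`config["age"] = 121` → config = {'age': 121, 'z': 43, 'val': 68}
`result = config["age"]` → result = 121
So result = 121

Answer: 121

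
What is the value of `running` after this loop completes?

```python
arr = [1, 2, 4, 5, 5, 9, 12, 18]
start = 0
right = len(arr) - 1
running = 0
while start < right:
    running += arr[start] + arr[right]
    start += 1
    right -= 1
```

Sum of pairs from ends
`running` takes the values: 0 → 19 → 33 → 46 → 56

Answer: 56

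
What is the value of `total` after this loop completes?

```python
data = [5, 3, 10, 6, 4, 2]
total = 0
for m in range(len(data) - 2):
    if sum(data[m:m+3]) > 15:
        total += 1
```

Count windows with sum > 15
`total` takes the values: 0 → 1 → 2 → 3

Answer: 3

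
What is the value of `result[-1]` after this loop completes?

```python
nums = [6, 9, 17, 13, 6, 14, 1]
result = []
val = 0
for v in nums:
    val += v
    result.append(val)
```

Cumulative sum ends at 66
`result` takes the values: [] → [6] → [6, 15] → [6, 15, 32] → [6, 15, 32, 45] → [6, 15, 32, 45, 51] → [6, 15, 32, 45, 51, 65] → [6, 15, 32, 45, 51, 65, 66]
So `result[-1]` = 66

Answer: 66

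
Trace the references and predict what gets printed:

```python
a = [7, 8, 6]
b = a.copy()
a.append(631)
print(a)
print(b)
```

Key concept: list.copy() creates independent copy.
Step by step:
`a = [7, 8, 6]` → a = [7, 8, 6]
`b = a.copy()` → b = [7, 8, 6]
`a.append(631)` → a = [7, 8, 6, 631]
`print(a)` → prints [7, 8, 6, 631]
`print(b)` → prints [7, 8, 6]

Answer:
[7, 8, 6, 631]
[7, 8, 6]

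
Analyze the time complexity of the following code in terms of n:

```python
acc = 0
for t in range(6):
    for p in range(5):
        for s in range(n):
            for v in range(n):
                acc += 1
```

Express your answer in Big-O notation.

Each loop level contributes: 1 × 1 × n × n. Multiplying the contributions gives O(n^2).

Answer: O(n^2)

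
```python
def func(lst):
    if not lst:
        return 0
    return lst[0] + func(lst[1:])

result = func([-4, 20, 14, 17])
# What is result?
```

(-4) + 20 + 14 + 17 + 0 = 47

Answer: 47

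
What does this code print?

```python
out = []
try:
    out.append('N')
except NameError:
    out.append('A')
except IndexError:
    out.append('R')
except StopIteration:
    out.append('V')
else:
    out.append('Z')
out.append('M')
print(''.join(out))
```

Execution trace: 'N' (try body, no exception) → 'Z' (else) → 'M' (after the try/except). Output: NZM

Answer: NZM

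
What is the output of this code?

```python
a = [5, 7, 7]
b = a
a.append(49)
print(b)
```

Key concept: basic list aliasing.
Step by step:
`a = [5, 7, 7]` → a = [5, 7, 7]
`b = a` → b = [5, 7, 7] (same object as a)
`a.append(49)` → a = [5, 7, 7, 49] (same object as b); b = [5, 7, 7, 49] (same object as a)
`print(b)` → prints [5, 7, 7, 49]

Answer: [5, 7, 7, 49]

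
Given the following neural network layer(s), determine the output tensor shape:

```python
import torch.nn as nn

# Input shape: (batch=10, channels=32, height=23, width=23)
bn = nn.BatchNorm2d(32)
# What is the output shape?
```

Input: (10, 32, 23, 23) -> Output: (10, 32, 23, 23)

Answer: (10, 32, 23, 23)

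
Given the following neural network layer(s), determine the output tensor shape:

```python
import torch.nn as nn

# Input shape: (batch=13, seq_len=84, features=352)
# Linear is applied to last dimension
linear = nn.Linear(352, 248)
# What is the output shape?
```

Input: (13, 84, 352) -> Output: (13, 84, 248)

Answer: (13, 84, 248)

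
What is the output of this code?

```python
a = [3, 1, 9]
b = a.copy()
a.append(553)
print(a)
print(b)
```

Key concept: list.copy() creates independent copy.
Step by step:
`a = [3, 1, 9]` → a = [3, 1, 9]
`b = a.copy()` → b = [3, 1, 9]
`a.append(553)` → a = [3, 1, 9, 553]
`print(a)` → prints [3, 1, 9, 553]
`print(b)` → prints [3, 1, 9]

Answer:
[3, 1, 9, 553]
[3, 1, 9]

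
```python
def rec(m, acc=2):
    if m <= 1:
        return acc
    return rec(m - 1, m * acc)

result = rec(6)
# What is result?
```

Accumulator trace (n, acc): (6, 2) -> (5, 12) -> (4, 60) -> (3, 240) -> (2, 720) -> (1, 1440) -> return 1440

Answer: 1440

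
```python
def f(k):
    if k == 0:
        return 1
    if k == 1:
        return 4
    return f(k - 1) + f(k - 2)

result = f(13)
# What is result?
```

Build up from base cases: f(0)=1, f(1)=4, f(2)=5, f(3)=9, f(4)=14, f(5)=23, f(6)=37, ..., f(13)=1076

Answer: 1076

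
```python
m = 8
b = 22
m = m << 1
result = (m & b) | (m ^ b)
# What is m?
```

Trace:
`m = 8` → m = 8
`b = 22` → b = 22
`m = m << 1` → m = 16
`result = (m & b) | (m ^ b)` → result = 22
So m = 16

Answer: 16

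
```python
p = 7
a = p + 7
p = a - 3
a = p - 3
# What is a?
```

Trace:
`p = 7` → p = 7
`a = p + 7` → a = 14
`p = a - 3` → p = 11
`a = p - 3` → a = 8
So a = 8

Answer: 8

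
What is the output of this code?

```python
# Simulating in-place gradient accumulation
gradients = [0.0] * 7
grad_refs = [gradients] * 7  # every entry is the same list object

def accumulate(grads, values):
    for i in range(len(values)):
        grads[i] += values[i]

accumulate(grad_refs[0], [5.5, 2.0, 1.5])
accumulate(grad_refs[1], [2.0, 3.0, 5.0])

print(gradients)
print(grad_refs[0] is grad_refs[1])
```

Key concept: gradient accumulation aliasing.
Step by step:
`gradients = [0.0] * 7` → gradients = [0.0, 0.0, 0.0, 0.0, 0.0, 0.0, 0.0]
`grad_refs = [gradients] * 7` → grad_refs = [[0.0, 0.0, 0.0, 0.0, 0.0, 0.0, 0.0], [0.0, 0.0, 0.0, 0.0, 0.0, 0.0, 0.0], [0.0, 0.0, 0.0, 0.0, 0.0, 0.0, 0.0], [0.0, 0.0, 0.0, 0.0, 0.0, 0.0, 0.0], [0.0, 0.0, 0.0, 0.0, 0.0, 0.0, 0.0], [0.0, 0.0, 0.0, 0.0, 0.0, 0.0, 0.0], [0.0, 0.0, 0.0, 0.0, 0.0, 0.0, 0.0]]
`accumulate(grad_refs[0], [5.5, 2.0, 1.5])` → gradients = [5.5, 2.0, 1.5, 0.0, 0.0, 0.0, 0.0]; grad_refs = [[5.5, 2.0, 1.5, 0.0, 0.0, 0.0, 0.0], [5.5, 2.0, 1.5, 0.0, 0.0, 0.0, 0.0], [5.5, 2.0, 1.5, 0.0, 0.0, 0.0, 0.0], [5.5, 2.0, 1.5, 0.0, 0.0, 0.0, 0.0], [5.5, 2.0, 1.5, 0.0, 0.0, 0.0, 0.0], [5.5, 2.0, 1.5, 0.0, 0.0, 0.0, 0.0], [5.5, 2.0, 1.5, 0.0, 0.0, 0.0, 0.0]]
`accumulate(grad_refs[1], [2.0, 3.0, 5.0])` → gradients = [7.5, 5.0, 6.5, 0.0, 0.0, 0.0, 0.0]; grad_refs = [[7.5, 5.0, 6.5, 0.0, 0.0, 0.0, 0.0], [7.5, 5.0, 6.5, 0.0, 0.0, 0.0, 0.0], [7.5, 5.0, 6.5, 0.0, 0.0, 0.0, 0.0], [7.5, 5.0, 6.5, 0.0, 0.0, 0.0, 0.0], [7.5, 5.0, 6.5, 0.0, 0.0, 0.0, 0.0], [7.5, 5.0, 6.5, 0.0, 0.0, 0.0, 0.0], [7.5, 5.0, 6.5, 0.0, 0.0, 0.0, 0.0]]
`print(gradients)` → prints [7.5, 5.0, 6.5, 0.0, 0.0, 0.0, 0.0]
`print(grad_refs[0] is grad_refs[1])` → prints True

Answer:
[7.5, 5.0, 6.5, 0.0, 0.0, 0.0, 0.0]
True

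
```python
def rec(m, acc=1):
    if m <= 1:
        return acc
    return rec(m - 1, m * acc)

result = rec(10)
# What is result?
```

Accumulator trace (n, acc): (10, 1) -> (9, 10) -> (8, 90) -> (7, 720) -> (6, 5040) -> (5, 30240) -> (4, 151200) -> (3, 604800) -> (2, 1814400) -> (1, 3628800) -> return 3628800

Answer: 3628800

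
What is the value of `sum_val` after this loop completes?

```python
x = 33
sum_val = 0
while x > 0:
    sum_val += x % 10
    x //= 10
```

Sum digits of 33
`sum_val` takes the values: 0 → 3 → 6

Answer: 6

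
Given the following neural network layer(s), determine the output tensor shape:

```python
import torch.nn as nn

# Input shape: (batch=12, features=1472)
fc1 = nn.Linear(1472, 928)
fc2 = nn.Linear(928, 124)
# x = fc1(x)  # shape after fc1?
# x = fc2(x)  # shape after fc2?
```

Input: (12, 1472) -> after fc1: (12, 928) -> Output: (12, 124)

Answer: (12, 124)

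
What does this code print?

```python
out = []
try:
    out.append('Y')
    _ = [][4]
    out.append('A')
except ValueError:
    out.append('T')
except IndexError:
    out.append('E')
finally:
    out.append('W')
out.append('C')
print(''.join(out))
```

Execution trace: 'Y' (try body) → 'E' (except IndexError) → 'W' (finally) → 'C' (after the try/except). Output: YEWC

Answer: YEWC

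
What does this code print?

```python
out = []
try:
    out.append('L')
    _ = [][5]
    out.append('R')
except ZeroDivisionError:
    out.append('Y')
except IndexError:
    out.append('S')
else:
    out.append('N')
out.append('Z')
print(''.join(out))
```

Execution trace: 'L' (try body) → 'S' (except IndexError) → 'Z' (after the try/except). Output: LSZ

Answer: LSZ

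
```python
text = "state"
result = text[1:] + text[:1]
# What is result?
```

Trace:
`text = "state"` → text = 'state'
`result = text[1:] + text[:1]` → result = 'tates'
So result = 'tates'

Answer: 'tates'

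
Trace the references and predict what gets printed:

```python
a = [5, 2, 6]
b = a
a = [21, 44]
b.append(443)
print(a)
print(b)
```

Key concept: rebinding vs mutation: a is rebound to a new list, b still points at the original.
Step by step:
`a = [5, 2, 6]` → a = [5, 2, 6]
`b = a` → b = [5, 2, 6] (same object as a)
`a = [21, 44]` → a = [21, 44]
`b.append(443)` → b = [5, 2, 6, 443]
`print(a)` → prints [21, 44]
`print(b)` → prints [5, 2, 6, 443]

Answer:
[21, 44]
[5, 2, 6, 443]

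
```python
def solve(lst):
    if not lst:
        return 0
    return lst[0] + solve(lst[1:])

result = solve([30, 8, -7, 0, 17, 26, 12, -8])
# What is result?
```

30 + 8 + (-7) + 0 + 17 + 26 + 12 + (-8) + 0 = 78

Answer: 78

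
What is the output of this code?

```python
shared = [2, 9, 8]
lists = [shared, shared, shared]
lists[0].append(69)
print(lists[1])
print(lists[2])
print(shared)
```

Key concept: list of same reference.
Step by step:
`shared = [2, 9, 8]` → shared = [2, 9, 8]
`lists = [shared, shared, shared]` → lists = [[2, 9, 8], [2, 9, 8], [2, 9, 8]]
`lists[0].append(69)` → shared = [2, 9, 8, 69]; lists = [[2, 9, 8, 69], [2, 9, 8, 69], [2, 9, 8, 69]]
`print(lists[1])` → prints [2, 9, 8, 69]
`print(lists[2])` → prints [2, 9, 8, 69]
`print(shared)` → prints [2, 9, 8, 69]

Answer:
[2, 9, 8, 69]
[2, 9, 8, 69]
[2, 9, 8, 69]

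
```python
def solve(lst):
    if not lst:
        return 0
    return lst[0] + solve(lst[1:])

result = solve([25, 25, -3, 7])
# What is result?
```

25 + 25 + (-3) + 7 + 0 = 54

Answer: 54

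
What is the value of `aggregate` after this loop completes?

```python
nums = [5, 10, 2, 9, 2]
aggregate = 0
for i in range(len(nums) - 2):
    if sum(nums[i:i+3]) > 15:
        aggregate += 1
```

Count windows with sum > 15
`aggregate` takes the values: 0 → 1 → 2

Answer: 2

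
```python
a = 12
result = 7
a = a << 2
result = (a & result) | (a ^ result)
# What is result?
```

Trace:
`a = 12` → a = 12
`result = 7` → result = 7
`a = a << 2` → a = 48
`result = (a & result) | (a ^ result)` → result = 55
So result = 55

Answer: 55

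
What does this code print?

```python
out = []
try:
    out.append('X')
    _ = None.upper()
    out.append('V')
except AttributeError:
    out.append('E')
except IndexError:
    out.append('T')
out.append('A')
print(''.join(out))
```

Execution trace: 'X' (try body) → 'E' (except AttributeError) → 'A' (after the try/except). Output: XEA

Answer: XEA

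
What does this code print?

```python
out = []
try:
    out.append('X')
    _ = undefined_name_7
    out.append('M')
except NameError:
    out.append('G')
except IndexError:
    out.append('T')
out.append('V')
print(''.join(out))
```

Execution trace: 'X' (try body) → 'G' (except NameError) → 'V' (after the try/except). Output: XGV

Answer: XGV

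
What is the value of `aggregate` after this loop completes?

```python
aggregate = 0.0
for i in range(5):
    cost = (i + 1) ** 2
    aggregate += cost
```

Sum of squared losses 1² + 2² + ... + 5²
`aggregate` takes the values: 0.0 → 1.0 → 5.0 → 14.0 → 30.0 → 55.0

Answer: 55.0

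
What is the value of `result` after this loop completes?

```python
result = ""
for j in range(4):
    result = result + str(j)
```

Concatenate digits 0 to 3
`result` takes the values: "" → "0" → "01" → "012" → "0123"

Answer: "0123"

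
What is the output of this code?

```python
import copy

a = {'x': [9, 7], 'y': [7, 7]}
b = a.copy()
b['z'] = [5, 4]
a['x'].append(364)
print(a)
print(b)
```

Key concept: shallow copy of dict with mutable values.
Step by step:
`a = {'x': [9, 7], 'y': [7, 7]}` → a = {'x': [9, 7], 'y': [7, 7]}
`b = a.copy()` → b = {'x': [9, 7], 'y': [7, 7]}
`b['z'] = [5, 4]` → b = {'x': [9, 7], 'y': [7, 7], 'z': [5, 4]}
`a['x'].append(364)` → a = {'x': [9, 7, 364], 'y': [7, 7]}; b = {'x': [9, 7, 364], 'y': [7, 7], 'z': [5, 4]}
`print(a)` → prints {'x': [9, 7, 364], 'y': [7, 7]}
`print(b)` → prints {'x': [9, 7, 364], 'y': [7, 7], 'z': [5, 4]}

Answer:
{'x': [9, 7, 364], 'y': [7, 7]}
{'x': [9, 7, 364], 'y': [7, 7], 'z': [5, 4]}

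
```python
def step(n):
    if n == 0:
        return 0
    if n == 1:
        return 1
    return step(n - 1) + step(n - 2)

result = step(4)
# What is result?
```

Build up from base cases: step(0)=0, step(1)=1, step(2)=1, step(3)=2, step(4)=3

Answer: 3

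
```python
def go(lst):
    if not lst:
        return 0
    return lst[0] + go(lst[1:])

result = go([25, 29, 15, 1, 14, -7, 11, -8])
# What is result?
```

25 + 29 + 15 + 1 + 14 + (-7) + 11 + (-8) + 0 = 80

Answer: 80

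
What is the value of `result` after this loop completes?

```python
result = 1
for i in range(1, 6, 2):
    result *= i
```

Product of 1, 3, 5, ... up to 5
`result` takes the values: 1 → 3 → 15

Answer: 15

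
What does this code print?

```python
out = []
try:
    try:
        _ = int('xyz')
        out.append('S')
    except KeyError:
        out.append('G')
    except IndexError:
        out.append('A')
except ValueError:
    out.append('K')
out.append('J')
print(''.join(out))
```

Execution trace: 'K' (outer except ValueError) → 'J' (after the try/except). Output: KJ

Answer: KJ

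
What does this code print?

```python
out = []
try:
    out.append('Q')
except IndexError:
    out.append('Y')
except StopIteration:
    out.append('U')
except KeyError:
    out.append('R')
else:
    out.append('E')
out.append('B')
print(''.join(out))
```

Execution trace: 'Q' (try body, no exception) → 'E' (else) → 'B' (after the try/except). Output: QEB

Answer: QEB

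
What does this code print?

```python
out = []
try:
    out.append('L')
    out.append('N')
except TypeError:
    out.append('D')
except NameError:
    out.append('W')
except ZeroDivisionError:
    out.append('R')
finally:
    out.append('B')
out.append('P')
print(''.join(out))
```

Execution trace: 'L' (try body) → 'N' (try body, no exception) → 'B' (finally) → 'P' (after the try/except). Output: LNBP

Answer: LNBP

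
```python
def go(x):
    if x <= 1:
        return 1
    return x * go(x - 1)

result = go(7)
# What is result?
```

go(7) = 7 * 6 * 5 * 4 * 3 * 2 * 1 = 5040

Answer: 5040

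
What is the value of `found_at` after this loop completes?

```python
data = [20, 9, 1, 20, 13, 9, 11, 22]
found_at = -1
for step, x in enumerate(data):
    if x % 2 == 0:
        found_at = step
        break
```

First even number index in [20, 9, 1, 20, 13, 9, 11, 22]
`found_at` takes the values: -1 → 0

Answer: 0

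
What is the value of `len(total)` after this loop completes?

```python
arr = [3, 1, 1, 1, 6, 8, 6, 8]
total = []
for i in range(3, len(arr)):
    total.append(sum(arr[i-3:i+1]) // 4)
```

Number of 4-element averages
`total` takes the values: [] → [1] → [1, 2] → [1, 2, 4] → [1, 2, 4, 5] → [1, 2, 4, 5, 7]
So `len(total)` = 5

Answer: 5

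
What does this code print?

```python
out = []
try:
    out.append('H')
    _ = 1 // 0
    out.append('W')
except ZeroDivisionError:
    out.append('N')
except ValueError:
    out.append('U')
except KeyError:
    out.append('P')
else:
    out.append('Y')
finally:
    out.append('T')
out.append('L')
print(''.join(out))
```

Execution trace: 'H' (try body) → 'N' (except ZeroDivisionError) → 'T' (finally) → 'L' (after the try/except). Output: HNTL

Answer: HNTL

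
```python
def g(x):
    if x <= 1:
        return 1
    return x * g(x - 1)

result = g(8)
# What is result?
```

g(8) = 8 * 7 * 6 * 5 * 4 * 3 * 2 * 1 = 40320

Answer: 40320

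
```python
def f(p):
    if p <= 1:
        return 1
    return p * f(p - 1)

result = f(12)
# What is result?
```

f(12) = 12 * 11 * 10 * 9 * 8 * 7 * 6 * 5 * 4 * 3 * 2 * 1 = 479001600

Answer: 479001600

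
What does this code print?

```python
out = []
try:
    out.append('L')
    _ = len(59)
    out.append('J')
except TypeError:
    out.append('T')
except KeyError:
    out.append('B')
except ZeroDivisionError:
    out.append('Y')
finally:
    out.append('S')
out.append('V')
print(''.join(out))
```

Execution trace: 'L' (try body) → 'T' (except TypeError) → 'S' (finally) → 'V' (after the try/except). Output: LTSV

Answer: LTSV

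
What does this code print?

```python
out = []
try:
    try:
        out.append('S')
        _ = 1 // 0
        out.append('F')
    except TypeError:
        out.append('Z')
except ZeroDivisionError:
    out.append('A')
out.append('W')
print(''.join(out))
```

Execution trace: 'S' (try body) → 'A' (outer except ZeroDivisionError) → 'W' (after the try/except). Output: SAW

Answer: SAW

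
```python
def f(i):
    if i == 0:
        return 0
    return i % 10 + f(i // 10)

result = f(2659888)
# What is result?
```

Sum of digits of 2659888: 8 + 8 + 8 + 9 + 5 + 6 + 2 = 46

Answer: 46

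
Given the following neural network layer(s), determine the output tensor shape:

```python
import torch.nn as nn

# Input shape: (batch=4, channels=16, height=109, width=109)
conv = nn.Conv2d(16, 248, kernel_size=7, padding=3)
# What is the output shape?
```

Input: (4, 16, 109, 109) -> Output: (4, 248, 109, 109)

Answer: (4, 248, 109, 109)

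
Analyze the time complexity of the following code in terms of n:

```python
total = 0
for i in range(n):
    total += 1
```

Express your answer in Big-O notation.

Each loop level contributes: n. Multiplying the contributions gives O(n).

Answer: O(n)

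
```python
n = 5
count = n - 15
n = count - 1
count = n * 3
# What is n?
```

Trace:
`n = 5` → n = 5
`count = n - 15` → count = -10
`n = count - 1` → n = -11
`count = n * 3` → count = -33
So n = -11

Answer: -11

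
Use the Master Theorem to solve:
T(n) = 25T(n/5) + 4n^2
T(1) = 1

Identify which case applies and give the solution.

a=25, b=5, f(n)=4n^2. log_5(25) = 2. Since c=2 = 2, Case 2 applies: T(n) = Θ(n^log_b(a) · log n) = O(n^2 log n).

Answer: O(n^2 log n) - Case 2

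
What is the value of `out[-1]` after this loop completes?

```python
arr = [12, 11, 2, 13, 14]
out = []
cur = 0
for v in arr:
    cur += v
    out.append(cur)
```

Cumulative sum ends at 52
`out` takes the values: [] → [12] → [12, 23] → [12, 23, 25] → [12, 23, 25, 38] → [12, 23, 25, 38, 52]
So `out[-1]` = 52

Answer: 52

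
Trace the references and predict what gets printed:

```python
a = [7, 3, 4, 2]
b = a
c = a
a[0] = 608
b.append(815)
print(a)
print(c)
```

Key concept: multiple aliases.
Step by step:
`a = [7, 3, 4, 2]` → a = [7, 3, 4, 2]
`b = a` → b = [7, 3, 4, 2] (same object as a)
`c = a` → c = [7, 3, 4, 2] (same object as a, b)
`a[0] = 608` → a = [608, 3, 4, 2] (same object as b, c); b = [608, 3, 4, 2] (same object as a, c); c = [608, 3, 4, 2] (same object as a, b)
`b.append(815)` → a = [608, 3, 4, 2, 815] (same object as b, c); b = [608, 3, 4, 2, 815] (same object as a, c); c = [608, 3, 4, 2, 815] (same object as a, b)
`print(a)` → prints [608, 3, 4, 2, 815]
`print(c)` → prints [608, 3, 4, 2, 815]

Answer:
[608, 3, 4, 2, 815]
[608, 3, 4, 2, 815]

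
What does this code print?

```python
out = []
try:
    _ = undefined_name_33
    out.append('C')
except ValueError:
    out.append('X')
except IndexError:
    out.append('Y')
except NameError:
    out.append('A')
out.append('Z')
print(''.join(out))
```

Execution trace: 'A' (except NameError) → 'Z' (after the try/except). Output: AZ

Answer: AZ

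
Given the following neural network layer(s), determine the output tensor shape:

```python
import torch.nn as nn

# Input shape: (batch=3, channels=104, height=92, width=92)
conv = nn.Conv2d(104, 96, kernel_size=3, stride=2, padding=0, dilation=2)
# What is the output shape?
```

Input: (3, 104, 92, 92) -> Output: (3, 96, 44, 44)

Answer: (3, 96, 44, 44)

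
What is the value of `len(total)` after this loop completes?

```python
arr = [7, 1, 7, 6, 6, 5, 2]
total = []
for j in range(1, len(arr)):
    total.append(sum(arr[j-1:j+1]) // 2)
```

Number of 2-element averages
`total` takes the values: [] → [4] → [4, 4] → [4, 4, 6] → [4, 4, 6, 6] → [4, 4, 6, 6, 5] → [4, 4, 6, 6, 5, 3]
So `len(total)` = 6

Answer: 6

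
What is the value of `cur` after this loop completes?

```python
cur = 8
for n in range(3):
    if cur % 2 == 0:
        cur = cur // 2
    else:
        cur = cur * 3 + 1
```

Collatz-style transformation from 8
`cur` takes the values: 8 → 4 → 2 → 1

Answer: 1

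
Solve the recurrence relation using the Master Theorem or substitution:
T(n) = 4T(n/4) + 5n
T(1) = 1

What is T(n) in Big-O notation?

By Master Theorem: a=4, b=4, f(n)=5n. Since log_4(4) = 1 and f(n) = Θ(n^1), Case 2 applies. T(n) = O(n log n).

Answer: O(n log n)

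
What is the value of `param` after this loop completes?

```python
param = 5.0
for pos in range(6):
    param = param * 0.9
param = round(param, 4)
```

Exponential decay: 5.0 * 0.9^6
`param` takes the values: 5.0 → 4.5 → 4.05 → 3.645 → 3.2805 → 2.95245 → 2.657205 → 2.6572

Answer: 2.6572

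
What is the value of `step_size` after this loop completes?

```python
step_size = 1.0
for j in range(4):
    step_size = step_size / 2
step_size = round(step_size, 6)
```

Halving LR 4 times: 1 / 2^4
`step_size` takes the values: 1.0 → 0.5 → 0.25 → 0.125 → 0.0625

Answer: 0.0625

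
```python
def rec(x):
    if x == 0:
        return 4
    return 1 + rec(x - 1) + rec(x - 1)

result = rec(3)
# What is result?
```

rec(x) = 1 + 2·rec(x-1), rec(0)=4. Closed form: (4+1)·2^3 - 1 = 39.

Answer: 39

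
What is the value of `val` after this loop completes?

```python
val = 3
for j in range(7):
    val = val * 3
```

Multiply by 3, 7 times: 3 * 3^7 = 6561
`val` takes the values: 3 → 9 → 27 → 81 → 243 → 729 → 2187 → 6561

Answer: 6561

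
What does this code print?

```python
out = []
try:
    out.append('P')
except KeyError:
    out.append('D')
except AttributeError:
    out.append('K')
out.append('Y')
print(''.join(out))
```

Execution trace: 'P' (try body, no exception) → 'Y' (after the try/except). Output: PY

Answer: PY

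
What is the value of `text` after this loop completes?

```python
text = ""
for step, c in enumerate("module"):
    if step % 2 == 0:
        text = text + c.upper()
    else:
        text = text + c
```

Uppercase even positions in 'module'
`text` takes the values: "" → "M" → "Mo" → "MoD" → "MoDu" → "MoDuL" → "MoDuLe"

Answer: "MoDuLe"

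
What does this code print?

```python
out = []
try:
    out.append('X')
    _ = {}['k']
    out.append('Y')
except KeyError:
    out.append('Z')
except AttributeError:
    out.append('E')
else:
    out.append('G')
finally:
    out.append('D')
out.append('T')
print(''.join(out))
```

Execution trace: 'X' (try body) → 'Z' (except KeyError) → 'D' (finally) → 'T' (after the try/except). Output: XZDT

Answer: XZDT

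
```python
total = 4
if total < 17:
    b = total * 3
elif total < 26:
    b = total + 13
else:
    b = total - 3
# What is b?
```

Trace:
`total = 4` → total = 4
`if total < 17: ...` → total < 17 is True → b = 12
So b = 12

Answer: 12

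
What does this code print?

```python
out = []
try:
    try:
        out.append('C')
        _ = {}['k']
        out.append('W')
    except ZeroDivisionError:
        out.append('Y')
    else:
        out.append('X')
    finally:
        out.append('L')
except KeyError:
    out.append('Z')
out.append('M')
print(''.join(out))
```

Execution trace: 'C' (try body) → 'L' (finally) → 'Z' (outer except KeyError) → 'M' (after the try/except). Output: CLZM

Answer: CLZM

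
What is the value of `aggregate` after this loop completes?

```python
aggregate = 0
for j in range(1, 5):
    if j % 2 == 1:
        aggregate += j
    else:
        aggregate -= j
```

Add odd, subtract even
`aggregate` takes the values: 0 → 1 → -1 → 2 → -2

Answer: -2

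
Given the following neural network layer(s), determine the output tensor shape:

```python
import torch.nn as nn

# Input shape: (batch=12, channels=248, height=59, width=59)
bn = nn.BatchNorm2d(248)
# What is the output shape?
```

Input: (12, 248, 59, 59) -> Output: (12, 248, 59, 59)

Answer: (12, 248, 59, 59)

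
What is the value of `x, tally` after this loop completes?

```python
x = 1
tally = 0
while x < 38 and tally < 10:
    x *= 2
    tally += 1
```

Double until >= 38 or 10 iterations
`x, tally` takes the values: (1, 0) → (2, 0) → (2, 1) → (4, 1) → (4, 2) → (8, 2) → (8, 3) → (16, 3) → (16, 4) → (32, 4) → (32, 5) → (64, 5) → (64, 6)

Answer: 64, 6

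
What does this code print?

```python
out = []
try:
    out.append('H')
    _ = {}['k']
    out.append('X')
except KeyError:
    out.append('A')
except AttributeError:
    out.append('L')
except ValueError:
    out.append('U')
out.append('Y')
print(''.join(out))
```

Execution trace: 'H' (try body) → 'A' (except KeyError) → 'Y' (after the try/except). Output: HAY

Answer: HAY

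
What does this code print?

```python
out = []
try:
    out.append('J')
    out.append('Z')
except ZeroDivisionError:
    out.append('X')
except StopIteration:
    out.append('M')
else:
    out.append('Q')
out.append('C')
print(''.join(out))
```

Execution trace: 'J' (try body) → 'Z' (try body, no exception) → 'Q' (else) → 'C' (after the try/except). Output: JZQC

Answer: JZQC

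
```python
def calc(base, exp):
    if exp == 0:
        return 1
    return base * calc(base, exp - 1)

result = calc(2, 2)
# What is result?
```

calc(2, 2) = 2 * 2 = 4

Answer: 4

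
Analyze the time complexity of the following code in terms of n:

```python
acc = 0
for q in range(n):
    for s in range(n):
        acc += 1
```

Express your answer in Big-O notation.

Each loop level contributes: n × n. Multiplying the contributions gives O(n^2).

Answer: O(n^2)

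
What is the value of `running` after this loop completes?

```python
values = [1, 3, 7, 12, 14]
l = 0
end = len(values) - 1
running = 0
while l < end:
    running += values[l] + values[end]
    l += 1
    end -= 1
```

Sum of pairs from ends
`running` takes the values: 0 → 15 → 30

Answer: 30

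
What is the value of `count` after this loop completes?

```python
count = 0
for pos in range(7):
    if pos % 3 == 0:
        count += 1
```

Count numbers divisible by 3 in range(7)
`count` takes the values: 0 → 1 → 2 → 3

Answer: 3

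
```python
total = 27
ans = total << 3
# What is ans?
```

Trace:
`total = 27` → total = 27
`ans = total << 3` → ans = 216
So ans = 216

Answer: 216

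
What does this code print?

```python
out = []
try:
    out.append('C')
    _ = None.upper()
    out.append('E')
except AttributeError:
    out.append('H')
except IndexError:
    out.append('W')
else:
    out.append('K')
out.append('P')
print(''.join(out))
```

Execution trace: 'C' (try body) → 'H' (except AttributeError) → 'P' (after the try/except). Output: CHP

Answer: CHP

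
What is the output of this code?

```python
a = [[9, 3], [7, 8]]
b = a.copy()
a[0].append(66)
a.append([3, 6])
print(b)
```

Key concept: shallow copy with nested lists.
Step by step:
`a = [[9, 3], [7, 8]]` → a = [[9, 3], [7, 8]]
`b = a.copy()` → b = [[9, 3], [7, 8]]
`a[0].append(66)` → a = [[9, 3, 66], [7, 8]]; b = [[9, 3, 66], [7, 8]]
`a.append([3, 6])` → a = [[9, 3, 66], [7, 8], [3, 6]]
`print(b)` → prints [[9, 3, 66], [7, 8]]

Answer: [[9, 3, 66], [7, 8]]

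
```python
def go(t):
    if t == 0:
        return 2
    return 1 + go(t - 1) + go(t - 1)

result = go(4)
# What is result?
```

go(t) = 1 + 2·go(t-1), go(0)=2. Closed form: (2+1)·2^4 - 1 = 47.

Answer: 47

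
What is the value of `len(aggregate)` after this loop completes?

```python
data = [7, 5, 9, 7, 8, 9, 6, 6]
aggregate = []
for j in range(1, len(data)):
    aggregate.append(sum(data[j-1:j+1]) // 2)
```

Number of 2-element averages
`aggregate` takes the values: [] → [6] → [6, 7] → [6, 7, 8] → [6, 7, 8, 7] → [6, 7, 8, 7, 8] → [6, 7, 8, 7, 8, 7] → [6, 7, 8, 7, 8, 7, 6]
So `len(aggregate)` = 7

Answer: 7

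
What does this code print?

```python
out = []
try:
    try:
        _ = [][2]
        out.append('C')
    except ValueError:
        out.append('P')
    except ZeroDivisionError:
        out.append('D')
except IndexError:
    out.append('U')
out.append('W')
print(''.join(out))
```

Execution trace: 'U' (outer except IndexError) → 'W' (after the try/except). Output: UW

Answer: UW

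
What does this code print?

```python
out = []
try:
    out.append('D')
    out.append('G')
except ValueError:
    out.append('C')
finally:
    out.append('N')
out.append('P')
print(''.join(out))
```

Execution trace: 'D' (try body) → 'G' (try body, no exception) → 'N' (finally) → 'P' (after the try/except). Output: DGNP

Answer: DGNP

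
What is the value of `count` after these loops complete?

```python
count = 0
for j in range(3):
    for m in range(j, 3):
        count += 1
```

Upper triangle: 3 + 2 + ... + 1
`count` takes the values: 0 → 1 → 2 → 3 → 4 → 5 → 6

Answer: 6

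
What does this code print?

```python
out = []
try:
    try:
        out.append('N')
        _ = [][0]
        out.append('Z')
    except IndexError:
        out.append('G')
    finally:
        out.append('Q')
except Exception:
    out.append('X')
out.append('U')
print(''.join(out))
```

Execution trace: 'N' (inner try body) → 'G' (inner except IndexError) → 'Q' (inner finally) → 'U' (after the try/except). Output: NGQU

Answer: NGQU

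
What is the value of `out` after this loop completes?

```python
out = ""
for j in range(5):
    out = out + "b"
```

Repeat 'b' 5 times
`out` takes the values: "" → "b" → "bb" → "bbb" → "bbbb" → "bbbbb"

Answer: "bbbbb"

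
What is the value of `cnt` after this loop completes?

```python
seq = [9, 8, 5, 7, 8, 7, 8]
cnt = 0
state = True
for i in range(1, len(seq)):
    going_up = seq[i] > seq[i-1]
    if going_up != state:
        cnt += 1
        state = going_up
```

Count direction changes in [9, 8, 5, 7, 8, 7, 8]
`cnt` takes the values: 0 → 1 → 2 → 3 → 4

Answer: 4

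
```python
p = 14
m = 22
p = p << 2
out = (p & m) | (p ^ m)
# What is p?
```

Trace:
`p = 14` → p = 14
`m = 22` → m = 22
`p = p << 2` → p = 56
`out = (p & m) | (p ^ m)` → out = 62
So p = 56

Answer: 56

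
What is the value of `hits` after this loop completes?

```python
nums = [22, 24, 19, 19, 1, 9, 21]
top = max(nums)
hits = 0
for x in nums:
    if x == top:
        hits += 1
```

Count of max value 24 in [22, 24, 19, 19, 1, 9, 21]
`hits` takes the values: 0 → 1

Answer: 1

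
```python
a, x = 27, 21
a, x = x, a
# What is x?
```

Trace:
`a, x = 27, 21` → a = 27; x = 21
`a, x = x, a` → a = 21; x = 27
So x = 27

Answer: 27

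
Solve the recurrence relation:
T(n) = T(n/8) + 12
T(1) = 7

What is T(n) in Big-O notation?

Each step divides n by 8 and adds 12. After log_8(n) steps we reach T(1)=7. So T(n) = 12·log_8(n) + 7 = O(log n).

Answer: O(log n)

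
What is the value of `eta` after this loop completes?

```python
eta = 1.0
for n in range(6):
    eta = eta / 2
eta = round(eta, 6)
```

Halving LR 6 times: 1 / 2^6
`eta` takes the values: 1.0 → 0.5 → 0.25 → 0.125 → 0.0625 → 0.03125 → 0.015625

Answer: 0.015625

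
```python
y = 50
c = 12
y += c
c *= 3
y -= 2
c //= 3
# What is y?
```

Trace:
`y = 50` → y = 50
`c = 12` → c = 12
`y += c` → y = 62
`c *= 3` → c = 36
`y -= 2` → y = 60
`c //= 3` → c = 12
So y = 60

Answer: 60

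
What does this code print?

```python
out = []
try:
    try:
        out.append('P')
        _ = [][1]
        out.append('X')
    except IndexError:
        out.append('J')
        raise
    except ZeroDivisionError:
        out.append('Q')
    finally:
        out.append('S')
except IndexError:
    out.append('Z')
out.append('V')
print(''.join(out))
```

Execution trace: 'P' (inner try body) → 'J' (inner except IndexError) → 'S' (inner finally) → 'Z' (outer except IndexError) → 'V' (after the try/except). Output: PJSZV

Answer: PJSZV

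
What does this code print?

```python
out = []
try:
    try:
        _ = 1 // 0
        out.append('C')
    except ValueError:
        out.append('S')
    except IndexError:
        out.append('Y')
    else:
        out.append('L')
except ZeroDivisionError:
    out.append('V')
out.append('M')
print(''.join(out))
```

Execution trace: 'V' (outer except ZeroDivisionError) → 'M' (after the try/except). Output: VM

Answer: VM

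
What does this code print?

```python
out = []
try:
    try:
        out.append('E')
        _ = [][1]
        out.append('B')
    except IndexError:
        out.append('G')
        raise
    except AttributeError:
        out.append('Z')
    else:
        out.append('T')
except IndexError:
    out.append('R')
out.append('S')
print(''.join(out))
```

Execution trace: 'E' (inner try body) → 'G' (inner except IndexError) → 'R' (outer except IndexError) → 'S' (after the try/except). Output: EGRS

Answer: EGRS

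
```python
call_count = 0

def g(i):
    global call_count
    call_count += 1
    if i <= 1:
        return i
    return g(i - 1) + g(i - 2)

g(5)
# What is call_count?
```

Calls(i) = 1 + Calls(i-1) + Calls(i-2); Calls(0)=Calls(1)=1. For i=5 this gives 15.

Answer: 15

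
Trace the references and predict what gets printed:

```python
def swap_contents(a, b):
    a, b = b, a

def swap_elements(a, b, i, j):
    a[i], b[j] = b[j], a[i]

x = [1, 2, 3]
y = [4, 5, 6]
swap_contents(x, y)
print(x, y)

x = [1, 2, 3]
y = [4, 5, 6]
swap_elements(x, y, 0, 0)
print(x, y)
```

Key concept: parameter rebinding vs mutation.
Step by step:
`x = [1, 2, 3]` → x = [1, 2, 3]
`y = [4, 5, 6]` → y = [4, 5, 6]
`swap_contents(x, y)` → no visible change to tracked variables
`print(x, y)` → prints [1, 2, 3] [4, 5, 6]
`x = [1, 2, 3]` → x = [1, 2, 3]
`y = [4, 5, 6]` → y = [4, 5, 6]
`swap_elements(x, y, 0, 0)` → x = [4, 2, 3]; y = [1, 5, 6]
`print(x, y)` → prints [4, 2, 3] [1, 5, 6]

Answer:
[1, 2, 3] [4, 5, 6]
[4, 2, 3] [1, 5, 6]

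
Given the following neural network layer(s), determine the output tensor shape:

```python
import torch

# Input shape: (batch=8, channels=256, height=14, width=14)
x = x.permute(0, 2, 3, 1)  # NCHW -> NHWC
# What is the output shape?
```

Input: (8, 256, 14, 14) -> Output: (8, 14, 14, 256)

Answer: (8, 14, 14, 256)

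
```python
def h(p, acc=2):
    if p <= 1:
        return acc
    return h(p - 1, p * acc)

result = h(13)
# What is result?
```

Accumulator trace (n, acc): (13, 2) -> (12, 26) -> (11, 312) -> (10, 3432) -> (9, 34320) -> (8, 308880) -> (7, 2471040) -> (6, 17297280) -> (5, 103783680) -> (4, 518918400) -> (3, 2075673600) -> (2, 6227020800) -> (1, 12454041600) -> return 12454041600

Answer: 12454041600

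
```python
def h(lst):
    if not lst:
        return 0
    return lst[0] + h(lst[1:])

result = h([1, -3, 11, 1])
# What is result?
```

1 + (-3) + 11 + 1 + 0 = 10

Answer: 10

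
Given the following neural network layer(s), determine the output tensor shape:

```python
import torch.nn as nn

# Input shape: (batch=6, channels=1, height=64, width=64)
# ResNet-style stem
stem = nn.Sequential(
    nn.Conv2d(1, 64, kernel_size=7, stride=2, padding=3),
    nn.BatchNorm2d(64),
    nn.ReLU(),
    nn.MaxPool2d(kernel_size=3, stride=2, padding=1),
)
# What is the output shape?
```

Input: (6, 1, 64, 64) -> after Conv2d 7x7 stride=2: (6, 64, 32, 32) -> Output: (6, 64, 16, 16)

Answer: (6, 64, 16, 16)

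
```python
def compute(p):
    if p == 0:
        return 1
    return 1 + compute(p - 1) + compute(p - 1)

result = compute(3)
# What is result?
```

compute(p) = 1 + 2·compute(p-1), compute(0)=1. Closed form: (1+1)·2^3 - 1 = 15.

Answer: 15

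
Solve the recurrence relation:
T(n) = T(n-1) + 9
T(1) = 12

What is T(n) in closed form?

Unrolling: T(n) = T(1) + 9·(n-1) = 12 + 9(n-1) = 9n + 3.

Answer: T(n) = 9n + 3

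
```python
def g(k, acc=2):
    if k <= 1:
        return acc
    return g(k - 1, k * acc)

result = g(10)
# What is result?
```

Accumulator trace (n, acc): (10, 2) -> (9, 20) -> (8, 180) -> (7, 1440) -> (6, 10080) -> (5, 60480) -> (4, 302400) -> (3, 1209600) -> (2, 3628800) -> (1, 7257600) -> return 7257600

Answer: 7257600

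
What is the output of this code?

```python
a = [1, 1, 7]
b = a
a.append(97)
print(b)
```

Key concept: basic list aliasing.
Step by step:
`a = [1, 1, 7]` → a = [1, 1, 7]
`b = a` → b = [1, 1, 7] (same object as a)
`a.append(97)` → a = [1, 1, 7, 97] (same object as b); b = [1, 1, 7, 97] (same object as a)
`print(b)` → prints [1, 1, 7, 97]

Answer: [1, 1, 7, 97]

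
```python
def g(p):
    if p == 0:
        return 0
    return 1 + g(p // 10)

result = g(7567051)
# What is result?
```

Count of digits of 7567051: 7

Answer: 7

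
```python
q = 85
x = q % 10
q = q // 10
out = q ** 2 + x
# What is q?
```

Trace:
`q = 85` → q = 85
`x = q % 10` → x = 5
`q = q // 10` → q = 8
`out = q ** 2 + x` → out = 69
So q = 8

Answer: 8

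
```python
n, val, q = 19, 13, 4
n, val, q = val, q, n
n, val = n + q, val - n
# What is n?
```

Trace:
`n, val, q = 19, 13, 4` → n = 19; val = 13; q = 4
`n, val, q = val, q, n` → n = 13; val = 4; q = 19
`n, val = n + q, val - n` → n = 32; val = -9
So n = 32

Answer: 32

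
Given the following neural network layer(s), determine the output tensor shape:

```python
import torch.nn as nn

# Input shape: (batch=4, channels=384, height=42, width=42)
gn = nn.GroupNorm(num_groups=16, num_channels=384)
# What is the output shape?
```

Input: (4, 384, 42, 42) -> Output: (4, 384, 42, 42)

Answer: (4, 384, 42, 42)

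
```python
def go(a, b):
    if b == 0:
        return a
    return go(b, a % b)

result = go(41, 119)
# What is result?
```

go(41, 119) -> go(119, 41) -> go(41, 37) -> go(37, 4) -> go(4, 1) -> go(1, 0) -> 1

Answer: 1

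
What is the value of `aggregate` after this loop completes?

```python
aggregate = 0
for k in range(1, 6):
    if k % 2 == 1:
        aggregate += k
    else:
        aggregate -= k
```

Add odd, subtract even
`aggregate` takes the values: 0 → 1 → -1 → 2 → -2 → 3

Answer: 3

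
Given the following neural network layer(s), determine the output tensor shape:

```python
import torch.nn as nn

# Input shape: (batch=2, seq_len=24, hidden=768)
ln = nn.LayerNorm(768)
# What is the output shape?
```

Input: (2, 24, 768) -> Output: (2, 24, 768)

Answer: (2, 24, 768)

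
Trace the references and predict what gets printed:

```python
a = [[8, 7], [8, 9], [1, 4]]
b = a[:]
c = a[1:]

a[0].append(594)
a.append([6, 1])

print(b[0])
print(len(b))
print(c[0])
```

Key concept: slice with nested mutation.
Step by step:
`a = [[8, 7], [8, 9], [1, 4]]` → a = [[8, 7], [8, 9], [1, 4]]
`b = a[:]` → b = [[8, 7], [8, 9], [1, 4]]
`c = a[1:]` → c = [[8, 9], [1, 4]]
`a[0].append(594)` → a = [[8, 7, 594], [8, 9], [1, 4]]; b = [[8, 7, 594], [8, 9], [1, 4]]
`a.append([6, 1])` → a = [[8, 7, 594], [8, 9], [1, 4], [6, 1]]
`print(b[0])` → prints [8, 7, 594]
`print(len(b))` → prints 3
`print(c[0])` → prints [8, 9]

Answer:
[8, 7, 594]
3
[8, 9]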